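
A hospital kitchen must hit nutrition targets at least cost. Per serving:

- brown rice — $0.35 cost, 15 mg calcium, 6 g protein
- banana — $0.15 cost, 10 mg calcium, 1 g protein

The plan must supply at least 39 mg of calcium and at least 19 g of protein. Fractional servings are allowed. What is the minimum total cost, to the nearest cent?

$1.11

This is a tiny linear program; its minimum lies at a vertex of the feasible set. List the vertices and price them.
brown rice only: max(39/15, 19/6) = 3.167 servings → $1.11.
banana only: max(39/10, 19/1) = 19 servings → $2.85.
brown rice + banana: intersection lies outside the first quadrant.
Cheapest feasible corner: $1.11.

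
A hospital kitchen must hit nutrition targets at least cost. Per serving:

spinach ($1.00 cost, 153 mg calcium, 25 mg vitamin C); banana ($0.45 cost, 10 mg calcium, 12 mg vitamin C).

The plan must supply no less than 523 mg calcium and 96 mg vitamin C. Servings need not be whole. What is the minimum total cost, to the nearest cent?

$3.81

For a min-cost LP with two ≥-constraints, a basic feasible solution has at most two positive variables.
spinach only: max(523/153, 96/25) = 3.84 servings → $3.84.
banana only: max(523/10, 96/12) = 52.3 servings → $23.54.
spinach + banana with both tight: 3.352 servings and 1.017 servings → $3.81.
The minimum over all feasible corners is $3.81.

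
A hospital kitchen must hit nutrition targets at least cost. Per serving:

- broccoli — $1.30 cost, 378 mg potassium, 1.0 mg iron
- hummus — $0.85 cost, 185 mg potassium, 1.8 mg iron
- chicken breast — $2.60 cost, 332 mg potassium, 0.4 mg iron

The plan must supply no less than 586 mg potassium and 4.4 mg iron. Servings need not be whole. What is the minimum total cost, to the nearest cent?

Two binding constraints pin down two serving amounts, so the optimal mix uses at most two foods. The candidates are each food alone (scaled to the tighter of potassium/iron) and each pair with both constraints tight.
broccoli only: max(586/378, 4.4/1.0) = 4.4 servings → $5.72.
hummus only: max(586/185, 4.4/1.8) = 3.168 servings → $2.69.
chicken breast only: max(586/332, 4.4/0.4) = 11 servings → $28.60.
broccoli + hummus with both tight: 0.4861 servings and 2.174 servings → $2.48.
broccoli + chicken breast: the both-tight solution has a negative serving — not a feasible corner.
hummus + chicken breast with both tight: 2.342 servings and 0.4599 servings → $3.19.
Cheapest feasible corner: $2.48.

$2.48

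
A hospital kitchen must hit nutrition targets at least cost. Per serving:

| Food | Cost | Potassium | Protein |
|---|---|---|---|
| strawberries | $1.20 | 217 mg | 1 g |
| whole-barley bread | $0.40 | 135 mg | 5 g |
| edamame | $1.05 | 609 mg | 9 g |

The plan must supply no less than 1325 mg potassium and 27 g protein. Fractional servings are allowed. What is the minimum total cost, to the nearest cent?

$2.70

strawberries only: max(1325/217, 27/1) = 27 servings → $32.40.
whole-barley bread only: max(1325/135, 27/5) = 9.815 servings → $3.93.
edamame only: max(1325/609, 27/9) = 3 servings → $3.15.
strawberries + whole-barley bread with both tight: 3.137 servings and 4.773 servings → $5.67.
strawberries + edamame: the both-tight solution has a negative serving — not a feasible corner.
whole-barley bread + edamame with both tight: 2.469 servings and 1.628 servings → $2.70.
Cheapest feasible corner: $2.70.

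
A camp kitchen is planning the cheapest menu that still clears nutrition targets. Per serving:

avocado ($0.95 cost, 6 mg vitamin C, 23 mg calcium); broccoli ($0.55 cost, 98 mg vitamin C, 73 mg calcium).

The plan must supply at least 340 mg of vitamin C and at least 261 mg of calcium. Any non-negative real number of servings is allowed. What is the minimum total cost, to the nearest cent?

At the optimum either one food covers both requirements or two foods hit both targets exactly; no other combination can be cheaper.
avocado only: max(340/6, 261/23) = 56.67 servings → $53.83.
broccoli only: max(340/98, 261/73) = 3.575 servings → $1.97.
avocado + broccoli with both tight: 0.4174 servings and 3.444 servings → $2.29.
The minimum over all feasible corners is $1.97.

$1.97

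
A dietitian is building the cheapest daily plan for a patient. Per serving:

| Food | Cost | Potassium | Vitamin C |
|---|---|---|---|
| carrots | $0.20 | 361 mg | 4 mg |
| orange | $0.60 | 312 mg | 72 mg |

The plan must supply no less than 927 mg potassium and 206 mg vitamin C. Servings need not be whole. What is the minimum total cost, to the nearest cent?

carrots only: max(927/361, 206/4) = 51.5 servings → $10.30.
orange only: max(927/312, 206/72) = 2.971 servings → $1.78.
carrots + orange with both tight: 0.0999 servings and 2.856 servings → $1.73.
So the least-cost plan costs $1.73.

$1.73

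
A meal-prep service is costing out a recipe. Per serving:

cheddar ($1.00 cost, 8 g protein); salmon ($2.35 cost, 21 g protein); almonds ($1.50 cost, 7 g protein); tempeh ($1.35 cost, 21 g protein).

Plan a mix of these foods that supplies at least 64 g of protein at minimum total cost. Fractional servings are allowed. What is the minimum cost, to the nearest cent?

Cost per g of protein: tempeh $0.0643, salmon $0.1119, cheddar $0.1250, almonds $0.2143.
With no serving limits, use only tempeh: 64 g / 21 g = 3.048 servings × $1.35 = $4.11.

$4.11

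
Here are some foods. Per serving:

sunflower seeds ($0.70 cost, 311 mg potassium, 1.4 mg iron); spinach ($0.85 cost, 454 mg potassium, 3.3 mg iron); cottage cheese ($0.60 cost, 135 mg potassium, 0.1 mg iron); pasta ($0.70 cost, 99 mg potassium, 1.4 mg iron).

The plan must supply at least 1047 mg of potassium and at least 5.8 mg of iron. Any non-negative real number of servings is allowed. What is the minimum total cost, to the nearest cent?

$1.96

A basic optimal solution has at most two foods positive. Try each food alone and each pair with both targets met exactly.
sunflower seeds only: max(1047/311, 5.8/1.4) = 4.143 servings → $2.90.
spinach only: max(1047/454, 5.8/3.3) = 2.306 servings → $1.96.
cottage cheese only: max(1047/135, 5.8/0.1) = 58 servings → $34.80.
pasta only: max(1047/99, 5.8/1.4) = 10.58 servings → $7.40.
sunflower seeds + spinach with both tight: 2.104 servings and 0.8651 servings → $2.21.
sunflower seeds + cottage cheese: the both-tight solution has a negative serving — not a feasible corner.
sunflower seeds + pasta with both tight: 3.004 servings and 1.139 servings → $2.90.
spinach + cottage cheese with both tight: 1.695 servings and 2.054 servings → $2.67.
spinach + pasta: the both-tight solution has a negative serving — not a feasible corner.
cottage cheese + pasta with both tight: 4.978 servings and 3.787 servings → $5.64.
The minimum over all feasible corners is $1.96.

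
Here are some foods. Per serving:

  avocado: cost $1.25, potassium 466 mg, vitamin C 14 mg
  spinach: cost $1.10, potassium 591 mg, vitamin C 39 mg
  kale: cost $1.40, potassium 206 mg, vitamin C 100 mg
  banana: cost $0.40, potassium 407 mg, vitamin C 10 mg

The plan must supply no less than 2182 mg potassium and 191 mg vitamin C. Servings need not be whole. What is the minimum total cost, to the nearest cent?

For a min-cost LP with two ≥-constraints, a basic feasible solution has at most two positive variables.
avocado only: max(2182/466, 191/14) = 13.64 servings → $17.05.
spinach only: max(2182/591, 191/39) = 4.897 servings → $5.39.
kale only: max(2182/206, 191/100) = 10.59 servings → $14.83.
banana only: max(2182/407, 191/10) = 19.1 servings → $7.64.
avocado + spinach: the both-tight solution has a negative serving — not a feasible corner.
avocado + kale with both tight: 4.091 servings and 1.337 servings → $6.99.
avocado + banana with both targets exact would need a negative amount; discard.
spinach + kale with both tight: 3.502 servings and 0.5441 servings → $4.61.
spinach + banana: intersection lies outside the first quadrant.
kale + banana with both tight: 1.447 servings and 4.629 servings → $3.88.
The minimum over all feasible corners is $3.88.

$3.88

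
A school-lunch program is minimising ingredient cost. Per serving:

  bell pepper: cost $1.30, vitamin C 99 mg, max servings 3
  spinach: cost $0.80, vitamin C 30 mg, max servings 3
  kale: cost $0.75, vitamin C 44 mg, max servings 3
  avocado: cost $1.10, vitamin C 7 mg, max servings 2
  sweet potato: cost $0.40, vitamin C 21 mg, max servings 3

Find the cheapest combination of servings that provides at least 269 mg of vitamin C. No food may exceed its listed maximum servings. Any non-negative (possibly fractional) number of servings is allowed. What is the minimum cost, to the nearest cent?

Cost per mg of vitamin C: bell pepper $0.0131, kale $0.0170, sweet potato $0.0190, spinach $0.0267, avocado $0.1571.
Take 2.717 servings of bell pepper: +269.0 mg vitamin C for $3.53 (total $3.53, still need 0.0 mg).
Greedy by cheapest-per-mg is optimal for a single linear constraint, so the minimum cost is $3.53.

$3.53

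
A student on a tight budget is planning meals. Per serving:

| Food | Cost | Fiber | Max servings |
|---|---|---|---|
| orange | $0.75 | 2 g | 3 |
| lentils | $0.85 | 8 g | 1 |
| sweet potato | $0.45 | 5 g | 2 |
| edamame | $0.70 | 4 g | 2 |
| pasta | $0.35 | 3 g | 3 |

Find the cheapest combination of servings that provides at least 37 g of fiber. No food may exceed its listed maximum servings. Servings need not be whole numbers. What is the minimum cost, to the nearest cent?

Cost per g of fiber: sweet potato $0.0900, lentils $0.1062, pasta $0.1167, edamame $0.1750, orange $0.3750.
Take 2 servings of sweet potato: +10.0 g fiber for $0.90 (total $0.90, still need 27.0 g).
Take 1 serving of lentils: +8.0 g fiber for $0.85 (total $1.75, still need 19.0 g).
Take 3 servings of pasta: +9.0 g fiber for $1.05 (total $2.80, still need 10.0 g).
Take 2 servings of edamame: +8.0 g fiber for $1.40 (total $4.20, still need 2.0 g).
Take 1 serving of orange: +2.0 g fiber for $0.75 (total $4.95, still need 0.0 g).
Greedy by cheapest-per-g is optimal for a single linear constraint, so the minimum cost is $4.95.

$4.95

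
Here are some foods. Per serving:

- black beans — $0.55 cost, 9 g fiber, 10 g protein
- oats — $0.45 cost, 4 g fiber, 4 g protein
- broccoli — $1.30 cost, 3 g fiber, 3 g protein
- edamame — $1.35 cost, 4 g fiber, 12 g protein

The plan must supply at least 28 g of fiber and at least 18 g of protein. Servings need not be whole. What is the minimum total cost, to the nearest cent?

$1.71

At the optimum either one food covers both requirements or two foods hit both targets exactly; no other combination can be cheaper.
black beans only: max(28/9, 18/10) = 3.111 servings → $1.71.
oats only: max(28/4, 18/4) = 7 servings → $3.15.
broccoli only: max(28/3, 18/3) = 9.333 servings → $12.13.
edamame only: max(28/4, 18/12) = 7 servings → $9.45.
black beans + oats: intersection lies outside the first quadrant.
black beans + broccoli with both targets exact would need a negative amount; discard.
black beans + edamame: the both-tight solution has a negative serving — not a feasible corner.
oats + broccoli (both tight): parallel constraints — no distinct corner.
oats + edamame: intersection lies outside the first quadrant.
broccoli + edamame with both targets exact would need a negative amount; discard.
The minimum over all feasible corners is $1.71.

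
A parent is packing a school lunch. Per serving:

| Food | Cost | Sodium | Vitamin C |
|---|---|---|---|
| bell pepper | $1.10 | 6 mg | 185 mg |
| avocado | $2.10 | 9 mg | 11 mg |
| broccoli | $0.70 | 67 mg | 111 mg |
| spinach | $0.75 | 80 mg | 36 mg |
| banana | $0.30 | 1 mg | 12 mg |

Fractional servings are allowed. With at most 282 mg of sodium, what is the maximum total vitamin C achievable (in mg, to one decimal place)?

Vitamin C per mg sodium: bell pepper 30.83, banana 12, broccoli 1.657, avocado 1.222, spinach 0.45.
With no serving limits, spend the whole sodium allowance on bell pepper: 282 mg / 6 mg × 185 mg = 8695.0 mg.

8695.0 mg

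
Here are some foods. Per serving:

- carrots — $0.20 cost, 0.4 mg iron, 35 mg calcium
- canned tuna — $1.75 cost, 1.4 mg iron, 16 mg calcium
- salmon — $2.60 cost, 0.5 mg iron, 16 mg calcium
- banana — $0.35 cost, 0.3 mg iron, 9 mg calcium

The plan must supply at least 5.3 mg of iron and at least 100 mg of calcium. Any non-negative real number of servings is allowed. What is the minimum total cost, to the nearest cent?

$2.65

Minimising a linear cost over {iron ≥ 5.3, calcium ≥ 100, servings ≥ 0} — the optimum is at a vertex, using one or two foods.
carrots only: max(5.3/0.4, 100/35) = 13.25 servings → $2.65.
canned tuna only: max(5.3/1.4, 100/16) = 6.25 servings → $10.94.
salmon only: max(5.3/0.5, 100/16) = 10.6 servings → $27.56.
banana only: max(5.3/0.3, 100/9) = 17.67 servings → $6.18.
carrots + canned tuna with both tight: 1.296 servings and 3.415 servings → $6.24.
carrots + salmon: the both-tight solution has a negative serving — not a feasible corner.
carrots + banana with both targets exact would need a negative amount; discard.
canned tuna + salmon with both tight: 2.417 servings and 3.833 servings → $14.20.
canned tuna + banana with both tight: 2.269 servings and 7.077 servings → $6.45.
salmon + banana: the both-tight solution has a negative serving — not a feasible corner.
Cheapest feasible corner: $2.65.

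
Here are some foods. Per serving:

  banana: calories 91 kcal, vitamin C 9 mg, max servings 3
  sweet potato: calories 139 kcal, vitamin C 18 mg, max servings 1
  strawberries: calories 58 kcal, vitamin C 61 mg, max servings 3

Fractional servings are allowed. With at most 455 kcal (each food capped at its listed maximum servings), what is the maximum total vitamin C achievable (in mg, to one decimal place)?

215.0 mg

Vitamin C per kcal: strawberries 1.052, sweet potato 0.1295, banana 0.0989.
Take 3 servings of strawberries: uses 174 kcal, +183.0 mg vitamin C (running total 183.0 mg).
Take 1 serving of sweet potato: uses 139 kcal, +18.0 mg vitamin C (running total 201.0 mg).
Take 1.56 servings of banana: uses 142 kcal, +14.0 mg vitamin C (running total 215.0 mg).
Filling greedily by vitamin C-per-kcal is optimal for one linear limit, giving 215.0 mg.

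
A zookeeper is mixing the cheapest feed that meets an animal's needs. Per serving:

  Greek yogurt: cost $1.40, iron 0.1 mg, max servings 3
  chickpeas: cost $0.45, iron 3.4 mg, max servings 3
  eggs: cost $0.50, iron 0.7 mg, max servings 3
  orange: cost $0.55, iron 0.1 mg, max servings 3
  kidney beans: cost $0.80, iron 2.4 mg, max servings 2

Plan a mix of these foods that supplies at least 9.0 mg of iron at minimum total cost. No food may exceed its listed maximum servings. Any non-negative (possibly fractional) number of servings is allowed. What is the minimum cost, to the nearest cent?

Cost per mg of iron: chickpeas $0.1324, kidney beans $0.3333, eggs $0.7143, orange $5.5000, Greek yogurt $14.0000.
Take 2.647 servings of chickpeas: +9.0 mg iron for $1.19 (total $1.19, still need 0.0 mg).
Greedy by cheapest-per-mg is optimal for a single linear constraint, so the minimum cost is $1.19.

$1.19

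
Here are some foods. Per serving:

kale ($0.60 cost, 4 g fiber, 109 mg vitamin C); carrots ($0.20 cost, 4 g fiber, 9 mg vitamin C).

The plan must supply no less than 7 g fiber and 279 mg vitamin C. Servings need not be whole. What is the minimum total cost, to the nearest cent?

An LP optimum is at a vertex; with two nutrient constraints at most two foods are used. Check each candidate.
kale only: max(7/4, 279/109) = 2.56 servings → $1.54.
carrots only: max(7/4, 279/9) = 31 servings → $6.20.
kale + carrots: the both-tight solution has a negative serving — not a feasible corner.
Cheapest feasible corner: $1.54.

$1.54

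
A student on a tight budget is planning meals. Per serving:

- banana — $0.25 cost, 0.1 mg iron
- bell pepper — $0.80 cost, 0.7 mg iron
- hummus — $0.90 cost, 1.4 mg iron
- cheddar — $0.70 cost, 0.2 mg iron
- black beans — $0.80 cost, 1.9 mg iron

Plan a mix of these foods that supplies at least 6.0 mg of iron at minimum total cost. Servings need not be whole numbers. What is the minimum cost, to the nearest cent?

$2.53

Cost per mg of iron: black beans $0.4211, hummus $0.6429, bell pepper $1.1429, banana $2.5000, cheddar $3.5000.
With no serving limits, use only black beans: 6.0 mg / 1.9 mg = 3.158 servings × $0.80 = $2.53.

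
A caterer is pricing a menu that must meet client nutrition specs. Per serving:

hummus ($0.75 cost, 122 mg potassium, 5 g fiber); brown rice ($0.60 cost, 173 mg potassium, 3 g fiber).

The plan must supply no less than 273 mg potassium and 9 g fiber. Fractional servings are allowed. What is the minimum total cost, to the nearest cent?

Check every corner: each single food scaled to meet both minima, and each pair solved so both constraints bind.
hummus only: max(273/122, 9/5) = 2.238 servings → $1.68.
brown rice only: max(273/173, 9/3) = 3 servings → $1.80.
hummus + brown rice with both tight: 1.479 servings and 0.5351 servings → $1.43.
Cheapest feasible corner: $1.43.

$1.43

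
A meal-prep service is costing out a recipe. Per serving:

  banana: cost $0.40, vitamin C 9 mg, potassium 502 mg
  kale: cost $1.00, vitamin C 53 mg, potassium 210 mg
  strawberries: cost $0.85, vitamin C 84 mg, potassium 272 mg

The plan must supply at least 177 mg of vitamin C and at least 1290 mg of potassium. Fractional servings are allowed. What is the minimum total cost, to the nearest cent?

For a min-cost LP with two ≥-constraints, a basic feasible solution has at most two positive variables.
banana only: max(177/9, 1290/502) = 19.67 servings → $7.87.
kale only: max(177/53, 1290/210) = 6.143 servings → $6.14.
strawberries only: max(177/84, 1290/272) = 4.743 servings → $4.03.
banana + kale with both tight: 1.262 servings and 3.125 servings → $3.63.
banana + strawberries with both tight: 1.516 servings and 1.945 servings → $2.26.
kale + strawberries: the both-tight solution has a negative serving — not a feasible corner.
So the least-cost plan costs $2.26.

$2.26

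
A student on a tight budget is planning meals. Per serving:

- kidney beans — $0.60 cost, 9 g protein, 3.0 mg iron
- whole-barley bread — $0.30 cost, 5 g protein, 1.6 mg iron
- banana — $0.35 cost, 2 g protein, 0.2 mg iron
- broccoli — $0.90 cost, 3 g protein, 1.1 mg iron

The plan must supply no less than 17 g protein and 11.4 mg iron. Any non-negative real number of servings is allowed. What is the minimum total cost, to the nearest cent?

$2.14

With two linear requirements the optimum uses one or two foods; enumerate the corners.
kidney beans only: max(17/9, 11.4/3.0) = 3.8 servings → $2.28.
whole-barley bread only: max(17/5, 11.4/1.6) = 7.125 servings → $2.14.
banana only: max(17/2, 11.4/0.2) = 57 servings → $19.95.
broccoli only: max(17/3, 11.4/1.1) = 10.36 servings → $9.33.
kidney beans + whole-barley bread: intersection lies outside the first quadrant.
kidney beans + banana: the both-tight solution has a negative serving — not a feasible corner.
kidney beans + broccoli: intersection lies outside the first quadrant.
whole-barley bread + banana: the both-tight solution has a negative serving — not a feasible corner.
whole-barley bread + broccoli: the both-tight solution has a negative serving — not a feasible corner.
banana + broccoli with both targets exact would need a negative amount; discard.
Cheapest feasible corner: $2.14.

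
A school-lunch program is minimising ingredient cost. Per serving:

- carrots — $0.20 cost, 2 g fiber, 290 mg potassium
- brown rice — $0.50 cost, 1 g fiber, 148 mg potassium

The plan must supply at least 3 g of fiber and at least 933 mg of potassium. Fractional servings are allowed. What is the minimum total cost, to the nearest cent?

Check every corner: each single food scaled to meet both minima, and each pair solved so both constraints bind.
carrots only: max(3/2, 933/290) = 3.217 servings → $0.64.
brown rice only: max(3/1, 933/148) = 6.304 servings → $3.15.
carrots + brown rice with both targets exact would need a negative amount; discard.
Cheapest feasible corner: $0.64.

$0.64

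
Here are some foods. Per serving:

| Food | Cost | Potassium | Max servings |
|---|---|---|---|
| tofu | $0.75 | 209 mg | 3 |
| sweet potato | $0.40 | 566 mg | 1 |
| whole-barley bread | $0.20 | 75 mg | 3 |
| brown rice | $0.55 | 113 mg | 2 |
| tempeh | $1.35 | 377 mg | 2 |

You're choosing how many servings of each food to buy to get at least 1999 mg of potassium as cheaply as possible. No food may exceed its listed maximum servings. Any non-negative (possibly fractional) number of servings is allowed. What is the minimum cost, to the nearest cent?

$5.33

Cost per mg of potassium: sweet potato $0.0007, whole-barley bread $0.0027, tempeh $0.0036, tofu $0.0036, brown rice $0.0049.
Take 1 serving of sweet potato: +566.0 mg potassium for $0.40 (total $0.40, still need 1433.0 mg).
Take 3 servings of whole-barley bread: +225.0 mg potassium for $0.60 (total $1.00, still need 1208.0 mg).
Take 2 servings of tempeh: +754.0 mg potassium for $2.70 (total $3.70, still need 454.0 mg).
Take 2.172 servings of tofu: +454.0 mg potassium for $1.63 (total $5.33, still need 0.0 mg).
Greedy by cheapest-per-mg is optimal for a single linear constraint, so the minimum cost is $5.33.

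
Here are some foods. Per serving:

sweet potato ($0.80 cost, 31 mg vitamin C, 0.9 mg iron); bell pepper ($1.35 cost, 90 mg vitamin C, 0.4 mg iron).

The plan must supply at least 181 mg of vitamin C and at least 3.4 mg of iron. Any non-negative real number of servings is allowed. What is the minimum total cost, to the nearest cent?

$3.86

sweet potato only: max(181/31, 3.4/0.9) = 5.839 servings → $4.67.
bell pepper only: max(181/90, 3.4/0.4) = 8.5 servings → $11.47.
sweet potato + bell pepper with both tight: 3.405 servings and 0.8382 servings → $3.86.
So the least-cost plan costs $3.86.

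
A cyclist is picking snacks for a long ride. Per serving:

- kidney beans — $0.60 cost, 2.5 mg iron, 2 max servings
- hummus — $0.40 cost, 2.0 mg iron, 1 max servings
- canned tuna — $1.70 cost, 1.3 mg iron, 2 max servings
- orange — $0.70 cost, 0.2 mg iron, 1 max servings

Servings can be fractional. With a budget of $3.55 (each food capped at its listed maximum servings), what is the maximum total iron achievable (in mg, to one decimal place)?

Iron per dollar: hummus 5, kidney beans 4.167, canned tuna 0.7647, orange 0.2857.
Take 1 serving of hummus: spends $0.40, +2.0 mg iron (running total 2.0 mg).
Take 2 servings of kidney beans: spends $1.20, +5.0 mg iron (running total 7.0 mg).
Take 1.147 servings of canned tuna: spends $1.95, +1.5 mg iron (running total 8.5 mg).
Greedy by best ratio exhausts the cost allowance optimally: 8.5 mg.

8.5 mg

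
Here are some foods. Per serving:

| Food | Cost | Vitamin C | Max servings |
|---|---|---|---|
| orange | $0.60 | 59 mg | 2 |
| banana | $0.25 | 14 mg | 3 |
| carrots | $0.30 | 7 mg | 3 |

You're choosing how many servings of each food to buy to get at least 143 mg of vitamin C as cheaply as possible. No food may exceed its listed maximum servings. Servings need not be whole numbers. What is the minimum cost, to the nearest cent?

$1.65

Cost per mg of vitamin C: orange $0.0102, banana $0.0179, carrots $0.0429.
Take 2 servings of orange: +118.0 mg vitamin C for $1.20 (total $1.20, still need 25.0 mg).
Take 1.786 servings of banana: +25.0 mg vitamin C for $0.45 (total $1.65, still need 0.0 mg).
Greedy by cheapest-per-mg is optimal for a single linear constraint, so the minimum cost is $1.65.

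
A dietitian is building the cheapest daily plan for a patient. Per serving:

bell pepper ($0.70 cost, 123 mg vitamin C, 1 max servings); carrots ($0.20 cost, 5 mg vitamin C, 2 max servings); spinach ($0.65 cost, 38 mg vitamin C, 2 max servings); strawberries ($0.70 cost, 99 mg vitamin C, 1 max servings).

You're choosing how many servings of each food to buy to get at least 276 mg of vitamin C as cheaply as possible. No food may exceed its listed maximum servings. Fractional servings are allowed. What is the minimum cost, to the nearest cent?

Cost per mg of vitamin C: bell pepper $0.0057, strawberries $0.0071, spinach $0.0171, carrots $0.0400.
Take 1 serving of bell pepper: +123.0 mg vitamin C for $0.70 (total $0.70, still need 153.0 mg).
Take 1 serving of strawberries: +99.0 mg vitamin C for $0.70 (total $1.40, still need 54.0 mg).
Take 1.421 servings of spinach: +54.0 mg vitamin C for $0.92 (total $2.32, still need 0.0 mg).
Filling from the cheapest source first is optimal under one linear minimum: $2.32.

$2.32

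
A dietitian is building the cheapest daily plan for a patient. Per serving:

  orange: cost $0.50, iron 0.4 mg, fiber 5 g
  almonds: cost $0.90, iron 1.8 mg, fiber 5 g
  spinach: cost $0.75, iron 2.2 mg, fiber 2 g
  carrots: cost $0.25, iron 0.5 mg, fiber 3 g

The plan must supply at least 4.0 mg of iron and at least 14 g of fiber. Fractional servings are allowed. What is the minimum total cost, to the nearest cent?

For a min-cost LP with two ≥-constraints, a basic feasible solution has at most two positive variables.
orange only: max(4.0/0.4, 14/5) = 10 servings → $5.00.
almonds only: max(4.0/1.8, 14/5) = 2.8 servings → $2.52.
spinach only: max(4.0/2.2, 14/2) = 7 servings → $5.25.
carrots only: max(4.0/0.5, 14/3) = 8 servings → $2.00.
orange + almonds with both tight: 0.7429 servings and 2.057 servings → $2.22.
orange + spinach with both tight: 2.235 servings and 1.412 servings → $2.18.
orange + carrots: the both-tight solution has a negative serving — not a feasible corner.
almonds + spinach: intersection lies outside the first quadrant.
almonds + carrots with both tight: 1.724 servings and 1.793 servings → $2.00.
spinach + carrots with both tight: 0.8929 servings and 4.071 servings → $1.69.
Cheapest feasible corner: $1.69.

$1.69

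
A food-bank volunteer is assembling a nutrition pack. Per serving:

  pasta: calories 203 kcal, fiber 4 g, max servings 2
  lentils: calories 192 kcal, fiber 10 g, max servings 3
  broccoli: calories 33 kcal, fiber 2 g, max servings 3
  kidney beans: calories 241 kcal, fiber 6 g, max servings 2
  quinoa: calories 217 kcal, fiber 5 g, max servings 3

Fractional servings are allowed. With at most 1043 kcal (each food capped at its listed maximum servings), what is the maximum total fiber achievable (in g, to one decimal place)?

45.2 g

Fiber per kcal: broccoli 0.06061, lentils 0.05208, kidney beans 0.0249, quinoa 0.02304, pasta 0.0197.
Take 3 servings of broccoli: uses 99 kcal, +6.0 g fiber (running total 6.0 g).
Take 3 servings of lentils: uses 576 kcal, +30.0 g fiber (running total 36.0 g).
Take 1.527 servings of kidney beans: uses 368 kcal, +9.2 g fiber (running total 45.2 g).
Filling greedily by fiber-per-kcal is optimal for one linear limit, giving 45.2 g.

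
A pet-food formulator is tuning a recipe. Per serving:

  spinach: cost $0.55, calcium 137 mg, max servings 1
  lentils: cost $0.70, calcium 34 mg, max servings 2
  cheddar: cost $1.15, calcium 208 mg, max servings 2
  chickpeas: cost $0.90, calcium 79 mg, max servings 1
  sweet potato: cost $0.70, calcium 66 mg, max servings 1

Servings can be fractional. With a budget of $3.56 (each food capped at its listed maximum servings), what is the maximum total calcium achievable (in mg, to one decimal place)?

Calcium per dollar: spinach 249.1, cheddar 180.9, sweet potato 94.29, chickpeas 87.78, lentils 48.57.
Take 1 serving of spinach: spends $0.55, +137.0 mg calcium (running total 137.0 mg).
Take 2 servings of cheddar: spends $2.30, +416.0 mg calcium (running total 553.0 mg).
Take 1 serving of sweet potato: spends $0.70, +66.0 mg calcium (running total 619.0 mg).
Take 0.01111 servings of chickpeas: spends $0.01, +0.9 mg calcium (running total 619.9 mg).
Greedy by best ratio exhausts the cost allowance optimally: 619.9 mg.

619.9 mg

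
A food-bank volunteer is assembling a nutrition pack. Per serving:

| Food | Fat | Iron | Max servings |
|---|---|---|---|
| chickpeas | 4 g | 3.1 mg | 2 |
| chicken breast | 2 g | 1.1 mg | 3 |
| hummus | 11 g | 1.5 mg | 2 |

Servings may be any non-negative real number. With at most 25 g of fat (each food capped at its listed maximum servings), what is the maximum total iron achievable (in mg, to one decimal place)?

Iron per g fat: chickpeas 0.775, chicken breast 0.55, hummus 0.1364.
Take 2 servings of chickpeas: uses 8 g fat, +6.2 mg iron (running total 6.2 mg).
Take 3 servings of chicken breast: uses 6 g fat, +3.3 mg iron (running total 9.5 mg).
Take 1 serving of hummus: uses 11 g fat, +1.5 mg iron (running total 11.0 mg).
Greedy by best ratio exhausts the fat allowance optimally: 11.0 mg.

11.0 mg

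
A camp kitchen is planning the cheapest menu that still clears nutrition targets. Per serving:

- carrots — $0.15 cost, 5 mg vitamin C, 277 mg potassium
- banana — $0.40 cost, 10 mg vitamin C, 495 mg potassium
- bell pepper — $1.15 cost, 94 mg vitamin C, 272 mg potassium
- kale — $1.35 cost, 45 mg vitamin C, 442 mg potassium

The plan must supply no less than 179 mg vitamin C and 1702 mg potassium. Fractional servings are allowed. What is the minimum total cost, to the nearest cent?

Minimising a linear cost over {vitamin C ≥ 179, potassium ≥ 1702, servings ≥ 0} — the optimum is at a vertex, using one or two foods.
carrots only: max(179/5, 1702/277) = 35.8 servings → $5.37.
banana only: max(179/10, 1702/495) = 17.9 servings → $7.16.
bell pepper only: max(179/94, 1702/272) = 6.257 servings → $7.20.
kale only: max(179/45, 1702/442) = 3.978 servings → $5.37.
carrots + banana: intersection lies outside the first quadrant.
carrots + bell pepper with both tight: 4.51 servings and 1.664 servings → $2.59.
carrots + kale: intersection lies outside the first quadrant.
banana + bell pepper with both tight: 2.541 servings and 1.634 servings → $2.90.
banana + kale: the both-tight solution has a negative serving — not a feasible corner.
bell pepper + kale with both tight: 0.08626 servings and 3.798 servings → $5.23.
So the least-cost plan costs $2.59.

$2.59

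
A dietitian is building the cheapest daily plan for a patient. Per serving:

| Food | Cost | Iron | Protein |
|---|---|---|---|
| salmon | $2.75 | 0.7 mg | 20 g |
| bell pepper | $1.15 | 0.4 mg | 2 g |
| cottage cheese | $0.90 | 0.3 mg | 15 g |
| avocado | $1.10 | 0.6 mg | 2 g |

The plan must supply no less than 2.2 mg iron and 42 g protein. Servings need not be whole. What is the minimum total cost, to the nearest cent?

$4.90

This is a tiny linear program; its minimum lies at a vertex of the feasible set. List the vertices and price them.
salmon only: max(2.2/0.7, 42/20) = 3.143 servings → $8.64.
bell pepper only: max(2.2/0.4, 42/2) = 21 servings → $24.15.
cottage cheese only: max(2.2/0.3, 42/15) = 7.333 servings → $6.60.
avocado only: max(2.2/0.6, 42/2) = 21 servings → $23.10.
salmon + bell pepper with both tight: 1.879 servings and 2.212 servings → $7.71.
salmon + cottage cheese with both targets exact would need a negative amount; discard.
salmon + avocado with both tight: 1.962 servings and 1.377 servings → $6.91.
bell pepper + cottage cheese with both tight: 3.778 servings and 2.296 servings → $6.41.
bell pepper + avocado: the both-tight solution has a negative serving — not a feasible corner.
cottage cheese + avocado with both tight: 2.476 servings and 2.429 servings → $4.90.
Cheapest feasible corner: $4.90.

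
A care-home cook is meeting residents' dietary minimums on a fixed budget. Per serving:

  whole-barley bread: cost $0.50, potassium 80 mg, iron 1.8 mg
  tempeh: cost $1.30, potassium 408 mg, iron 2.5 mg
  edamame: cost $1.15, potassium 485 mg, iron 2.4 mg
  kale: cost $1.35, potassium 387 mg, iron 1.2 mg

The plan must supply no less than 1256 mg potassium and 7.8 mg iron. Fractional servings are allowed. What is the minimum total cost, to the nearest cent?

$3.33

For a min-cost LP with two ≥-constraints, a basic feasible solution has at most two positive variables.
whole-barley bread only: max(1256/80, 7.8/1.8) = 15.7 servings → $7.85.
tempeh only: max(1256/408, 7.8/2.5) = 3.12 servings → $4.06.
edamame only: max(1256/485, 7.8/2.4) = 3.25 servings → $3.74.
kale only: max(1256/387, 7.8/1.2) = 6.5 servings → $8.78.
whole-barley bread + tempeh with both tight: 0.07934 servings and 3.063 servings → $4.02.
whole-barley bread + edamame with both tight: 1.129 servings and 2.404 servings → $3.33.
whole-barley bread + kale with both tight: 2.516 servings and 2.725 servings → $4.94.
tempeh + edamame with both targets exact would need a negative amount; discard.
tempeh + kale: the both-tight solution has a negative serving — not a feasible corner.
edamame + kale: intersection lies outside the first quadrant.
Cheapest feasible corner: $3.33.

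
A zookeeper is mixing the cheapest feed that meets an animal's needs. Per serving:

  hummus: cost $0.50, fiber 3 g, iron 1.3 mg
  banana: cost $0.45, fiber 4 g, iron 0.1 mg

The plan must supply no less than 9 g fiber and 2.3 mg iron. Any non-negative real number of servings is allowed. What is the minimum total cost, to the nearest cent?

A basic optimal solution has at most two foods positive. Try each food alone and each pair with both targets met exactly.
hummus only: max(9/3, 2.3/1.3) = 3 servings → $1.50.
banana only: max(9/4, 2.3/0.1) = 23 servings → $10.35.
hummus + banana with both tight: 1.694 servings and 0.9796 servings → $1.29.
Cheapest feasible corner: $1.29.

$1.29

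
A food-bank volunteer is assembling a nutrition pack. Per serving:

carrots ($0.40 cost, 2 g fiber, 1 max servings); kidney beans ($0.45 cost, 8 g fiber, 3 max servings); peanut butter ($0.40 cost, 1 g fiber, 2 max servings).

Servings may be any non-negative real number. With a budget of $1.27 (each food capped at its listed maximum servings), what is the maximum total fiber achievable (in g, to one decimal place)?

Fiber per dollar: kidney beans 17.78, carrots 5, peanut butter 2.5.
Take 2.822 servings of kidney beans: spends $1.27, +22.6 g fiber (running total 22.6 g).
Greedy by best ratio exhausts the cost allowance optimally: 22.6 g.

22.6 g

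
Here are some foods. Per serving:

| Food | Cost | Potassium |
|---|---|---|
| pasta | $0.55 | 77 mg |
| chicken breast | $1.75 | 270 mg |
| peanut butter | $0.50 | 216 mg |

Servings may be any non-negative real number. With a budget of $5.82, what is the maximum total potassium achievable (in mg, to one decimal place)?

2514.2 mg

Potassium per dollar: peanut butter 432, chicken breast 154.3, pasta 140.
With no serving limits, spend the whole cost allowance on peanut butter: $5.82 / $0.50 × 216 mg = 2514.2 mg.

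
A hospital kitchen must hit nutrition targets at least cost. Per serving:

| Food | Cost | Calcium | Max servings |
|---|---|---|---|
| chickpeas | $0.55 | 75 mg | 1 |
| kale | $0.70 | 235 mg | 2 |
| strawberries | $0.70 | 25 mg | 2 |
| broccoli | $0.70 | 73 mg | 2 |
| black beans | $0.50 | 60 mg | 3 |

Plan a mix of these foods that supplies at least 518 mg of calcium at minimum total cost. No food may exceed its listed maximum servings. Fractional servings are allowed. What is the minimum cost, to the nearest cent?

$1.75

Cost per mg of calcium: kale $0.0030, chickpeas $0.0073, black beans $0.0083, broccoli $0.0096, strawberries $0.0280.
Take 2 servings of kale: +470.0 mg calcium for $1.40 (total $1.40, still need 48.0 mg).
Take 0.64 servings of chickpeas: +48.0 mg calcium for $0.35 (total $1.75, still need 0.0 mg).
Filling from the cheapest source first is optimal under one linear minimum: $1.75.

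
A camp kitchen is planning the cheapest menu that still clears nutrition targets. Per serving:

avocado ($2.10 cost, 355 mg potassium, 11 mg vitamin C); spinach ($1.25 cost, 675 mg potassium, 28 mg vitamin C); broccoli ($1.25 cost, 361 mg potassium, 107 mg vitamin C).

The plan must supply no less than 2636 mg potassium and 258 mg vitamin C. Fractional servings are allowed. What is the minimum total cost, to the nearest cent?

Compare the cost at each extreme point of the feasible region.
avocado only: max(2636/355, 258/11) = 23.45 servings → $49.25.
spinach only: max(2636/675, 258/28) = 9.214 servings → $11.52.
broccoli only: max(2636/361, 258/107) = 7.302 servings → $9.13.
avocado + spinach: intersection lies outside the first quadrant.
avocado + broccoli with both tight: 5.554 servings and 1.84 servings → $13.96.
spinach + broccoli with both tight: 3.041 servings and 1.615 servings → $5.82.
The minimum over all feasible corners is $5.82.

$5.82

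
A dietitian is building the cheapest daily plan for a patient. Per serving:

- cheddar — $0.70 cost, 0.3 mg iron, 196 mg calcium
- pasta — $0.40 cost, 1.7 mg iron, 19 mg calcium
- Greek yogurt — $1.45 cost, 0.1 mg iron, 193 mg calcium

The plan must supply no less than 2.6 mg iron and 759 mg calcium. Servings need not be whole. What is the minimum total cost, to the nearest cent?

$3.00

Check every corner: each single food scaled to meet both minima, and each pair solved so both constraints bind.
cheddar only: max(2.6/0.3, 759/196) = 8.667 servings → $6.07.
pasta only: max(2.6/1.7, 759/19) = 39.95 servings → $15.98.
Greek yogurt only: max(2.6/0.1, 759/193) = 26 servings → $37.70.
cheddar + pasta with both tight: 3.789 servings and 0.8608 servings → $3.00.
cheddar + Greek yogurt with both targets exact would need a negative amount; discard.
pasta + Greek yogurt with both tight: 1.306 servings and 3.804 servings → $6.04.
The minimum over all feasible corners is $3.00.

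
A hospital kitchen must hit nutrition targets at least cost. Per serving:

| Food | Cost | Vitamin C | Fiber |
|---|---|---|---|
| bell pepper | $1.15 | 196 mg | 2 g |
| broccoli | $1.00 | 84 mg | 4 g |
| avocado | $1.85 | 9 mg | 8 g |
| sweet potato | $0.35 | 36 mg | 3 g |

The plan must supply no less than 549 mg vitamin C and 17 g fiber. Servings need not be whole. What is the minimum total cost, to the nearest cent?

$3.82

Two binding constraints pin down two serving amounts, so the optimal mix uses at most two foods. The candidates are each food alone (scaled to the tighter of vitamin C/fiber) and each pair with both constraints tight.
bell pepper only: max(549/196, 17/2) = 8.5 servings → $9.78.
broccoli only: max(549/84, 17/4) = 6.536 servings → $6.54.
avocado only: max(549/9, 17/8) = 61 servings → $112.85.
sweet potato only: max(549/36, 17/3) = 15.25 servings → $5.34.
bell pepper + broccoli with both tight: 1.247 servings and 3.627 servings → $5.06.
bell pepper + avocado with both tight: 2.735 servings and 1.441 servings → $5.81.
bell pepper + sweet potato with both tight: 2.006 servings and 4.329 servings → $3.82.
broccoli + avocado: the both-tight solution has a negative serving — not a feasible corner.
broccoli + sweet potato: intersection lies outside the first quadrant.
avocado + sweet potato with both targets exact would need a negative amount; discard.
Cheapest feasible corner: $3.82.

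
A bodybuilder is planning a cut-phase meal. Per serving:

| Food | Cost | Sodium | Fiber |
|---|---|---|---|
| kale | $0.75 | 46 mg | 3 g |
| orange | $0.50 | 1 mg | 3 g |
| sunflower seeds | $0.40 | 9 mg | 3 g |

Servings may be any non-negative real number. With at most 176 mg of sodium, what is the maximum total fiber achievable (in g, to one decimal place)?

Fiber per mg sodium: orange 3, sunflower seeds 0.3333, kale 0.06522.
With no serving limits, spend the whole sodium allowance on orange: 176 mg / 1 mg × 3 g = 528.0 g.

528.0 g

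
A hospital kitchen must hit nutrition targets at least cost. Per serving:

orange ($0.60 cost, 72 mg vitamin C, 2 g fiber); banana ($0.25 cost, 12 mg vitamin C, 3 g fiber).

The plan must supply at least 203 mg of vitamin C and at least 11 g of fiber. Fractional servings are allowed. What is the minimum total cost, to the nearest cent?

$1.99

Minimising a linear cost over {vitamin C ≥ 203, fiber ≥ 11, servings ≥ 0} — the optimum is at a vertex, using one or two foods.
orange only: max(203/72, 11/2) = 5.5 servings → $3.30.
banana only: max(203/12, 11/3) = 16.92 servings → $4.23.
orange + banana with both tight: 2.484 servings and 2.01 servings → $1.99.
So the least-cost plan costs $1.99.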